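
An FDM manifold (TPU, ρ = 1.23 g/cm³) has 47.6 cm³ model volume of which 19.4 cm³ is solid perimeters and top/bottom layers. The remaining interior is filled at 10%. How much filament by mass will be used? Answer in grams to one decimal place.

Interior volume: 47.6 − 19.4 → 28.2 cm³.
Infill deposited: 0.10 × 28.2 → 2.82 cm³.
Total extruded = 19.4 + 2.82 = 22.22 cm³.
Mass = 22.22 × 1.23, so 27.3306 g.

27.3 g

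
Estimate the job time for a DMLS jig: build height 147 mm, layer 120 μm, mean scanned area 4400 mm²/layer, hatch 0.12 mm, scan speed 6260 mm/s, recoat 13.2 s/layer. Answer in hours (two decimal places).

Layer count = ceil(147 / 0.12) = 1225.
Per-layer scan distance = 4400 / 0.12 = 36666.7 mm.
Laser time per layer: 36666.7 / 6260 → 5.8573 s.
Per-layer time: 5.8573 + 13.2 → 19.0573 s.
1225 layers × 19.0573 s/layer = 23345.1925 s, i.e. 6.48 hours.

6.48 hours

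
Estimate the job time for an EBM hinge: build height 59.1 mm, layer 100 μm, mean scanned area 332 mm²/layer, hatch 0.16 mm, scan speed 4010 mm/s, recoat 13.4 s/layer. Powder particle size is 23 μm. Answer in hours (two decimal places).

Number of layers: 59.1 / 0.1 → 591 (rounded up).
Hatch length per layer = 332 / 0.16 = 2075 mm.
Per-layer scan time: 2075 / 4010 → 0.5175 s.
Layer cycle = 0.5175 + 13.4 = 13.9175 s.
Total: 591 × 13.9175 s = 8225.2425 s → 2.28 hours.

2.28 hours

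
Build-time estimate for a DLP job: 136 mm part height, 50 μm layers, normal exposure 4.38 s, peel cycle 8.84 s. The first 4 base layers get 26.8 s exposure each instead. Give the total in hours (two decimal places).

10.01 hours

Number of layers: 136 / 0.05 → 2720 (rounded up).
Base layers = 4 × (26.8 + 8.84), so 142.56 s.
Regular layers = 2716 × (4.38 + 8.84), so 35905.52 s.
Sum: 142.56 + 35905.52 = 36048.08 s → 10.01 hours.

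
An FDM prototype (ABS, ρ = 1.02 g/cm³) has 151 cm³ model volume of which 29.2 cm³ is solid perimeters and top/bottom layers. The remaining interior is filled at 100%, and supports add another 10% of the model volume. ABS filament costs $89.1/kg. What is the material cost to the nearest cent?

$15.10

Interior volume = 151 − 29.2 = 121.8 cm³.
Infill deposited = 1.00 × 121.8, so 121.8 cm³.
Support = 0.10 × 151 = 15.1 cm³.
Total extruded = 29.2 + 121.8 + 15.1, so 166.1 cm³.
Mass = 166.1 × 1.02, so 169.422 g.
Cost = 169.422 g / 1000 × $89.1/kg = $15.10.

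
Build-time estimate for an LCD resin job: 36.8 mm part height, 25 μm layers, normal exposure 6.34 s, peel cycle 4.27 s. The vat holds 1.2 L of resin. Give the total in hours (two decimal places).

4.34 hours

Number of layers: 36.8 / 0.025 → 1472 (rounded up).
Per-layer time: 6.34 + 4.27 → 10.61 s.
Total = 1472 × 10.61 = 15617.92 s = 4.34 hours.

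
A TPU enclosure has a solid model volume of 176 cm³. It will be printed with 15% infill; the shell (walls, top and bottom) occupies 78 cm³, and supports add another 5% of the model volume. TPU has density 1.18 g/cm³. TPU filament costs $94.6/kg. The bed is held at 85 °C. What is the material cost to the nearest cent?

$11.33

Interior volume = 176 − 78, so 98 cm³.
Deposited infill: 0.15 × 98 → 14.7 cm³.
Support = 0.05 × 176 = 8.8 cm³.
Total extruded = 78 + 14.7 + 8.8, so 101.5 cm³.
Mass = 101.5 × 1.18, so 119.77 g.
At $94.6/kg: 119.77/1000 × 94.6 = $11.33.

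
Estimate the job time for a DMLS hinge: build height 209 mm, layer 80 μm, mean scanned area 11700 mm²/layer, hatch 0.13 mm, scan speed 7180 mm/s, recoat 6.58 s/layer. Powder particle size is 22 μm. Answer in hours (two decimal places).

13.87 hours

Layers = ⌈209/0.08⌉ = 2613.
Scan path per layer = 11700 / 0.13 = 90000 mm.
Scan time per layer = 90000 / 7180, so 12.5348 s.
Per-layer time: 12.5348 + 6.58 → 19.1148 s.
Build time = 2613 × 19.1148 = 49946.9724 s = 13.87 hours.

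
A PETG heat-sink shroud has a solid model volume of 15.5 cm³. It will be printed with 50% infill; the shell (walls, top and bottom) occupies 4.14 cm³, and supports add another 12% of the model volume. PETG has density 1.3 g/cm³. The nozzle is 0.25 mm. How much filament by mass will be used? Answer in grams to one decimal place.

Infill region = 15.5 − 4.14, so 11.36 cm³.
Infill deposited = 0.50 × 11.36, so 5.68 cm³.
Support = 0.12 × 15.5, so 1.86 cm³.
Total extruded = 4.14 + 5.68 + 1.86 = 11.68 cm³.
Mass: 11.68 × 1.3 → 15.184 g.

15.2 g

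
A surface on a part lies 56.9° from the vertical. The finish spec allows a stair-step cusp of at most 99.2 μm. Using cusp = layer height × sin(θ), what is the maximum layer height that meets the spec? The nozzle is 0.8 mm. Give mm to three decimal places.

sin(56.9°) = 0.8377; t_max = 0.0992/0.8377 = 0.118 mm.

0.118 mm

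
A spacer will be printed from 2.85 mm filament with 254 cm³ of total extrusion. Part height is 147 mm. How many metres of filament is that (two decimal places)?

Cross-section of 2.85 mm filament: π·(2.85/2)² = 6.3794 mm².
Length = 254 cm³ / 6.3794 mm² = 254000 / 6.3794 = 39815.66 mm = 39.82 m.

39.82 m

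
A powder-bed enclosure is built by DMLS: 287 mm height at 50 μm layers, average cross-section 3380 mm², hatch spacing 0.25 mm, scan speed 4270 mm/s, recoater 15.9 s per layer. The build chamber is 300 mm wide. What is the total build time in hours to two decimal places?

30.40 hours

Layers = ⌈287/0.05⌉ = 5740.
Per-layer scan distance = 3380 / 0.25, so 13520 mm.
Scan time per layer: 13520 / 4270 → 3.1663 s.
Layer cycle = 3.1663 + 15.9, so 19.0663 s.
5740 layers × 19.0663 s/layer = 109440.562 s, i.e. 30.40 hours.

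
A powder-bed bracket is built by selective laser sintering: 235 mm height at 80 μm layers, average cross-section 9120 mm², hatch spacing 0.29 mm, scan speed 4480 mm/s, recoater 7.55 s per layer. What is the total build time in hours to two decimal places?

Number of layers: 235 / 0.08 → 2938 (rounded up).
Scan path per layer = 9120 / 0.29 = 31448.3 mm.
Scan time per layer: 31448.3 / 4480 → 7.0197 s.
Layer cycle = 7.0197 + 7.55 = 14.5697 s.
2938 layers × 14.5697 s/layer = 42805.7786 s, i.e. 11.89 hours.

11.89 hours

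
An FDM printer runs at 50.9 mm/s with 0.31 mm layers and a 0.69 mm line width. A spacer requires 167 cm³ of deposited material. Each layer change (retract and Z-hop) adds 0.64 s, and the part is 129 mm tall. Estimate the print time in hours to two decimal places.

Bead cross-section = 0.31 × 0.69, so 0.2139 mm².
Path length: 167000 mm³ / 0.2139 mm² → 780738.7 mm.
Time extruding = 780738.7 / 50.9, so 15338.7 s.
Layers = ⌈129/0.31⌉ = 417.
Layer-change overhead: 417 × 0.64 → 266.88 s.
Total = 15338.7 + 266.88 = 15605.58 s = 4.33 hours.

4.33 hours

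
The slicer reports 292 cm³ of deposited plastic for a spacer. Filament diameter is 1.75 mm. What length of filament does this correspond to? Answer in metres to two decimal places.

Filament cross-section = π × (1.75/2)² = 2.4053 mm².
Length = 292 cm³ / 2.4053 mm² = 292000 / 2.4053 = 121398.58 mm = 121.40 m.

121.40 m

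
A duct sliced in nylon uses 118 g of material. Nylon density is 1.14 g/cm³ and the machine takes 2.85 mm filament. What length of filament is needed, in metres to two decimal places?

Extruded volume: 118/1.14 = 103.5088 cm³ (103508.8 mm³).
Cross-section of 2.85 mm filament: π·(2.85/2)² = 6.3794 mm².
L = V/A = 103508.8/6.3794 = 16225.48 mm → 16.23 m.

16.23 m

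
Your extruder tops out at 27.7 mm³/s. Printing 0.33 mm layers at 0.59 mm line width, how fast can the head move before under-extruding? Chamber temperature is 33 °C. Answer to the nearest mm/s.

142 mm/s

Extrusion cross-section = 0.33 × 0.59, so 0.1947 mm².
Max speed = 27.7 / 0.1947 = 142.27 ≈ 142 mm/s.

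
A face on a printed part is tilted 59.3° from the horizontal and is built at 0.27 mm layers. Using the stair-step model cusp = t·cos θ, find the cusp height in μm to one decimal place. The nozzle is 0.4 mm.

h_c = t·cos θ = 0.27 × 0.5105 = 0.137835 mm (137.8 μm).

137.8 μm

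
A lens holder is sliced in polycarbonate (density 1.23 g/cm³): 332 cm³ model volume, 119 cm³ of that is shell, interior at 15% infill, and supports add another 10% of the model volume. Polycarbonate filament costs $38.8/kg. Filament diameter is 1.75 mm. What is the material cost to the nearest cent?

Infill region: 332 − 119 → 213 cm³.
Infill deposited: 0.15 × 213 → 31.95 cm³.
Support = 0.10 × 332, so 33.2 cm³.
Total extruded = 119 + 31.95 + 33.2, so 184.15 cm³.
Mass = 184.15 × 1.23 = 226.5045 g.
At $38.8/kg: 226.5045/1000 × 38.8 = $8.79.

$8.79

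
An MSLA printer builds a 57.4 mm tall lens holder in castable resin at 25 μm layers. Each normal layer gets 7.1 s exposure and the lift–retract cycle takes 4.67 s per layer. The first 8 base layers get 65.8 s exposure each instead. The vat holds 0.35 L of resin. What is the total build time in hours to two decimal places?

7.64 hours

Layers = ⌈57.4/0.025⌉ = 2296.
Burn-in layers: 8 × (65.8 + 4.67) → 563.76 s.
Remaining layers: 2288 × (7.1 + 4.67) → 26929.76 s.
Sum: 563.76 + 26929.76 = 27493.52 s → 7.64 hours.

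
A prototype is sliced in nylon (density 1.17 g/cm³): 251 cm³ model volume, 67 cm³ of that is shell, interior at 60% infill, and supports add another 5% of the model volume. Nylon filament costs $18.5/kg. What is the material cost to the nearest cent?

$4.11

Interior volume = 251 − 67 = 184 cm³.
Deposited infill: 0.60 × 184 → 110.4 cm³.
Support = 0.05 × 251, so 12.55 cm³.
Deposited volume: 67 + 110.4 + 12.55 → 189.95 cm³.
Mass = 189.95 × 1.17 = 222.2415 g.
Cost = 222.2415 g / 1000 × $18.5/kg = $4.11.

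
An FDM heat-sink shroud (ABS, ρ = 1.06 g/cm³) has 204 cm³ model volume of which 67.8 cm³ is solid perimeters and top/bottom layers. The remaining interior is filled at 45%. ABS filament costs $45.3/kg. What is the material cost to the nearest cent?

$6.20

Volume inside the shell = 204 − 67.8, so 136.2 cm³.
Infill deposited = 0.45 × 136.2, so 61.29 cm³.
Deposited volume = 67.8 + 61.29 = 129.09 cm³.
Mass: 129.09 × 1.06 → 136.8354 g.
Cost = 136.8354 g / 1000 × $45.3/kg = $6.20.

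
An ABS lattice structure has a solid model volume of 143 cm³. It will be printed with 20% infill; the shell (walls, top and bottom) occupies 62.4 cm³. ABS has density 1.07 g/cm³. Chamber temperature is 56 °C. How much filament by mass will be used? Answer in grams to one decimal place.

84.0 g

Infill region = 143 − 62.4, so 80.6 cm³.
Infill volume = 0.20 × 80.6, so 16.12 cm³.
Total extruded = 62.4 + 16.12 = 78.52 cm³.
Mass = 78.52 × 1.07 = 84.0164 g.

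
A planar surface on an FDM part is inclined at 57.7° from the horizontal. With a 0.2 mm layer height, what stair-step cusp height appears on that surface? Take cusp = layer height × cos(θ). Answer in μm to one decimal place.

cos(57.7°) = 0.5344, so cusp = 0.2 × 0.5344 = 0.10688 mm → 106.9 μm.

106.9 μm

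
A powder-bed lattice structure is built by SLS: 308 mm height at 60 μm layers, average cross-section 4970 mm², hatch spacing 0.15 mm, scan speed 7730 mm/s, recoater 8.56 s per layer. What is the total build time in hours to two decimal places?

18.32 hours

Layers = ⌈308/0.06⌉ = 5134.
Per-layer scan distance = 4970 / 0.15, so 33133.3 mm.
Laser time per layer: 33133.3 / 7730 → 4.2863 s.
Layer cycle = 4.2863 + 8.56, so 12.8463 s.
Total: 5134 × 12.8463 s = 65952.9042 s → 18.32 hours.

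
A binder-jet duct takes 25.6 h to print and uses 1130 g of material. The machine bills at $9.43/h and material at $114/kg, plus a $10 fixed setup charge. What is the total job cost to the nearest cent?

$380.23

Machine cost: 9.43 × 25.6 → $241.408.
Material cost = 114 × 1130/1000 = $128.82.
Adding setup: 241.408 + 128.82 + 10 → 380.228 ≈ $380.23.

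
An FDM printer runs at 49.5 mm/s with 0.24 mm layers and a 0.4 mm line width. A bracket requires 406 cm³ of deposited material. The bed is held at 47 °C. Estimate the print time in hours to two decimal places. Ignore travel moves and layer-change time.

Extrusion cross-section: 0.24 × 0.4 → 0.096 mm².
Path length: 406000 mm³ / 0.096 mm² → 4229166.7 mm.
Time extruding: 4229166.7 / 49.5 → 85437.7 s.
Converting: 85437.7 s = 23.73 hours.

23.73 hours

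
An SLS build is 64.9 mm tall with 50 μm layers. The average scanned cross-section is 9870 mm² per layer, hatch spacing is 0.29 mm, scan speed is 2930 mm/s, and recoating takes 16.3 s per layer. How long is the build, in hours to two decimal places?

Layers = ⌈64.9/0.05⌉ = 1298.
Per-layer scan distance = 9870 / 0.29 = 34034.5 mm.
Laser time per layer = 34034.5 / 2930 = 11.6159 s.
Time per layer = 11.6159 + 16.3, so 27.9159 s.
1298 layers × 27.9159 s/layer = 36234.8382 s, i.e. 10.07 hours.

10.07 hours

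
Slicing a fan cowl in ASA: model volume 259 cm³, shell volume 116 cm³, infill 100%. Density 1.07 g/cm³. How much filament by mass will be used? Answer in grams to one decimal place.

Interior volume: 259 − 116 → 143 cm³.
Infill volume = 1.00 × 143, so 143 cm³.
Total printed volume: 116 + 143 → 259 cm³.
Mass = 259 × 1.07, so 277.13 g.

277.1 g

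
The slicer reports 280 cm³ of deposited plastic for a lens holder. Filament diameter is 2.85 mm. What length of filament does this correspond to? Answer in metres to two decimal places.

43.89 m

A = π r² = π × 1.425² = 6.3794 mm².
L = 280000 mm³ / 6.3794 mm² = 43891.28 mm, i.e. 43.89 m.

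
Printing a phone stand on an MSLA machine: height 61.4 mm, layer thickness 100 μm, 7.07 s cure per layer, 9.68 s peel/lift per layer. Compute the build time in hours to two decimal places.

2.86 hours

Number of layers: 61.4 / 0.1 → 614 (rounded up).
Each layer takes: 7.07 + 9.68 → 16.75 s.
Total = 614 × 16.75 = 10284.5 s = 2.86 hours.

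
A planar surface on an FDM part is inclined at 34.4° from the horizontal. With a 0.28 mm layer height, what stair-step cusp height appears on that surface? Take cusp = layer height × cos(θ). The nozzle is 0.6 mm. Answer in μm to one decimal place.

h_c = t·cos θ = 0.28 × 0.8251 = 0.231028 mm (231.0 μm).

231.0 μm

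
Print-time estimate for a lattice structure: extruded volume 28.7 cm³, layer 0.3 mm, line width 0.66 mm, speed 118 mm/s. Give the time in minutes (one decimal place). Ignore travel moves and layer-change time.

Bead cross-section = 0.3 × 0.66, so 0.198 mm².
Total extruded path = 28700/0.198 = 144949.5 mm.
Print-move time = 144949.5 / 118 = 1228.4 s.
That's 1228.4 s → 20.5 minutes.

20.5 minutes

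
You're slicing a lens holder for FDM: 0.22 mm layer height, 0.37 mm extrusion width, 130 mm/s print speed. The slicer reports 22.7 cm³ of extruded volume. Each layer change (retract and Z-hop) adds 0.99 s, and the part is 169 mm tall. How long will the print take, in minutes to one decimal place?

Line area = 0.22 × 0.37, so 0.0814 mm².
Total extruded path = 22700/0.0814 = 278869.8 mm.
Extrusion time: 278869.8 / 130 → 2145.2 s.
Layers = ⌈169/0.22⌉ = 769.
Layer-change overhead = 769 × 0.99, so 761.31 s.
Altogether 2145.2 + 761.31 = 2906.51 s, i.e. 48.4 minutes.

48.4 minutes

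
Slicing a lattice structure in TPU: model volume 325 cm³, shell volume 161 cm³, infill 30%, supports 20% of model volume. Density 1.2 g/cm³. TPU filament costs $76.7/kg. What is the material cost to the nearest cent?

$25.33

Interior volume = 325 − 161, so 164 cm³.
Deposited infill = 0.30 × 164 = 49.2 cm³.
Support: 0.20 × 325 → 65 cm³.
Deposited volume = 161 + 49.2 + 65, so 275.2 cm³.
Mass = 275.2 × 1.2 = 330.24 g.
Cost = 330.24 g / 1000 × $76.7/kg = $25.33.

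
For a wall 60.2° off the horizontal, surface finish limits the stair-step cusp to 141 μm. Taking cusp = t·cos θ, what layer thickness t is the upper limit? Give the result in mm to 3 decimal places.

0.284 mm

Layer height = cusp / cos(60.2°) = 0.141 / 0.4970 = 0.284 mm.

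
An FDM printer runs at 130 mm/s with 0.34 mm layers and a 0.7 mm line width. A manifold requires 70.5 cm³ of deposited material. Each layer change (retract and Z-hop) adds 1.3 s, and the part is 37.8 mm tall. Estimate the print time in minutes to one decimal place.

40.4 minutes

Bead cross-section = 0.34 × 0.7, so 0.238 mm².
Total extruded path = 70500/0.238 = 296218.5 mm.
Extrusion time: 296218.5 / 130 → 2278.6 s.
Layer count = ceil(37.8 / 0.34) = 112.
Layer-change overhead = 112 × 1.3 = 145.6 s.
Altogether 2278.6 + 145.6 = 2424.2 s, i.e. 40.4 minutes.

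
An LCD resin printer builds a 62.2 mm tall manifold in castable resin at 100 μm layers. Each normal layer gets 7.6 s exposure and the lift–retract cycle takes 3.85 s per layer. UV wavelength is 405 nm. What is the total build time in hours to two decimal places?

1.98 hours

Number of layers: 62.2 / 0.1 → 622 (rounded up).
Cycle time = 7.6 + 3.85, so 11.45 s.
Total = 622 × 11.45 = 7121.9 s = 1.98 hours.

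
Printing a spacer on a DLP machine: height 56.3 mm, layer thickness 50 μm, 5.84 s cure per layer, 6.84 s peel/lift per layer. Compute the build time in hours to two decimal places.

Number of layers: 56.3 / 0.05 → 1126 (rounded up).
Each layer takes = 5.84 + 6.84 = 12.68 s.
Total = 1126 × 12.68 = 14277.68 s = 3.97 hours.

3.97 hours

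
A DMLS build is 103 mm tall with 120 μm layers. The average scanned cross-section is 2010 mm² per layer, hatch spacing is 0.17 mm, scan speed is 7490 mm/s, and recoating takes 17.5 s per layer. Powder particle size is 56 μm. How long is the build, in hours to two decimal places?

Layer count = ceil(103 / 0.12) = 859.
Scan path per layer = 2010 / 0.17 = 11823.5 mm.
Laser time per layer = 11823.5 / 7490 = 1.5786 s.
Layer cycle = 1.5786 + 17.5, so 19.0786 s.
Total: 859 × 19.0786 s = 16388.5174 s → 4.55 hours.

4.55 hours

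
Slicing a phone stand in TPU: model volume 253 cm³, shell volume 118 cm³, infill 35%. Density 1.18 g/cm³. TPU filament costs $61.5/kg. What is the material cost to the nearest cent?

Infill region = 253 − 118, so 135 cm³.
Infill deposited = 0.35 × 135, so 47.25 cm³.
Total printed volume: 118 + 47.25 → 165.25 cm³.
Mass = 165.25 × 1.18 = 194.995 g.
Cost = 194.995 g / 1000 × $61.5/kg = $11.99.

$11.99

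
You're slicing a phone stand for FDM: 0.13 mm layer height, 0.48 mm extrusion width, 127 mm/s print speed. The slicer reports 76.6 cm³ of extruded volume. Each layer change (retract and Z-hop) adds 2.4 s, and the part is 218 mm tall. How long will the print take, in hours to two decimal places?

3.80 hours

Extrusion cross-section = 0.13 × 0.48, so 0.0624 mm².
Path length: 76600 mm³ / 0.0624 mm² → 1227564.1 mm.
Extrusion time: 1227564.1 / 127 → 9665.9 s.
Number of layers: 218 / 0.13 → 1677 (rounded up).
Layer-change overhead: 1677 × 2.4 → 4024.8 s.
Altogether 9665.9 + 4024.8 = 13690.7 s, i.e. 3.80 hours.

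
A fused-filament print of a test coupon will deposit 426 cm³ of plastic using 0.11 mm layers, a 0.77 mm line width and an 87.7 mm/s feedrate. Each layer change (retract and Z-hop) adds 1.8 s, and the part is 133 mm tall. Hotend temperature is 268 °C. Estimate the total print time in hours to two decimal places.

Extrusion cross-section: 0.11 × 0.77 → 0.0847 mm².
Total extruded path = 426000/0.0847 = 5029515.9 mm.
Extrusion time = 5029515.9 / 87.7 = 57349.1 s.
Layer count = ceil(133 / 0.11) = 1210.
Layer-change overhead: 1210 × 1.8 → 2178 s.
Altogether 57349.1 + 2178 = 59527.1 s, i.e. 16.54 hours.

16.54 hours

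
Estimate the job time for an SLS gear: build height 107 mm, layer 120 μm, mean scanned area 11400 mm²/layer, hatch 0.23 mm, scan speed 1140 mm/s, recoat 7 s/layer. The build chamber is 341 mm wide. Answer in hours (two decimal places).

12.51 hours

Number of layers: 107 / 0.12 → 892 (rounded up).
Hatch length per layer: 11400 / 0.23 → 49565.2 mm.
Per-layer scan time = 49565.2 / 1140, so 43.4782 s.
Per-layer time = 43.4782 + 7 = 50.4782 s.
892 layers × 50.4782 s/layer = 45026.5544 s, i.e. 12.51 hours.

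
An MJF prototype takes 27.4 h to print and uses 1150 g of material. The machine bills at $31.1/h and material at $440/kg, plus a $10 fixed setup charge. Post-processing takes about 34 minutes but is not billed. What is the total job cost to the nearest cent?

$1368.14

Machine-time cost = 31.1 × 27.4, so $852.14.
Feedstock cost: 440 × 1150/1000 → $506.00.
Adding setup: 852.14 + 506.00 + 10 → $1368.14.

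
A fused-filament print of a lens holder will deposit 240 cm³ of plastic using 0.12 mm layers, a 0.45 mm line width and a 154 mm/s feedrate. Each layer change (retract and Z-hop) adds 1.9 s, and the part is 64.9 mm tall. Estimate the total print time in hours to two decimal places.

Line area = 0.12 × 0.45, so 0.054 mm².
Path length: 240000 mm³ / 0.054 mm² → 4444444.4 mm.
Time extruding = 4444444.4 / 154 = 28860 s.
Number of layers: 64.9 / 0.12 → 541 (rounded up).
Layer-change overhead: 541 × 1.9 → 1027.9 s.
Altogether 28860 + 1027.9 = 29887.9 s, i.e. 8.30 hours.

8.30 hours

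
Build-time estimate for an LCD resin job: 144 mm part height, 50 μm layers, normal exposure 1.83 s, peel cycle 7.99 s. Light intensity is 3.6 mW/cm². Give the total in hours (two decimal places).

Number of layers: 144 / 0.05 → 2880 (rounded up).
Cycle time = 1.83 + 7.99 = 9.82 s.
Total = 2880 × 9.82 = 28281.6 s = 7.86 hours.

7.86 hours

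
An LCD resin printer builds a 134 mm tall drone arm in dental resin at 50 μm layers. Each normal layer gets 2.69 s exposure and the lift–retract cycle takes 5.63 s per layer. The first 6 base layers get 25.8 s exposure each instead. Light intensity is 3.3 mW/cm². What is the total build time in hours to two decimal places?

6.23 hours

Layers = ⌈134/0.05⌉ = 2680.
Base layers = 6 × (25.8 + 5.63) = 188.58 s.
Normal layers: 2674 × (2.69 + 5.63) → 22247.68 s.
Sum: 188.58 + 22247.68 = 22436.26 s → 6.23 hours.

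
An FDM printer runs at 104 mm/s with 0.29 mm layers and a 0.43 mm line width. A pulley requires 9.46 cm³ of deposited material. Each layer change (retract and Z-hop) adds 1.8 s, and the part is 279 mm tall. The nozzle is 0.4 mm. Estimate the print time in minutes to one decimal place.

41.0 minutes

Extrusion cross-section = 0.29 × 0.43, so 0.1247 mm².
Toolpath length = 9.46 cm³ / 0.1247 mm² = 9460 / 0.1247 = 75862.1 mm.
Time extruding = 75862.1 / 104, so 729.4 s.
Number of layers: 279 / 0.29 → 963 (rounded up).
Non-print overhead: 963 × 1.8 → 1733.4 s.
Total = 729.4 + 1733.4 = 2462.8 s = 41.0 minutes.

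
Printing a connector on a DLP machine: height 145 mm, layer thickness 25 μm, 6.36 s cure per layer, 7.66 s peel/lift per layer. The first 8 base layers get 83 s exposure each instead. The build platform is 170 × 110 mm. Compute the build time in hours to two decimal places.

Layer count = ceil(145 / 0.025) = 5800.
Base layers = 8 × (83 + 7.66), so 725.28 s.
Normal layers = 5792 × (6.36 + 7.66), so 81203.84 s.
Total = 725.28 + 81203.84 = 81929.12 s = 22.76 hours.

22.76 hours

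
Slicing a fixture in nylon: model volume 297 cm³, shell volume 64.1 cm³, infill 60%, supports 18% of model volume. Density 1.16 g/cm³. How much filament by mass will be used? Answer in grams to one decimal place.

298.5 g

Volume inside the shell = 297 − 64.1 = 232.9 cm³.
Deposited infill: 0.60 × 232.9 → 139.74 cm³.
Support: 0.18 × 297 → 53.46 cm³.
Deposited volume: 64.1 + 139.74 + 53.46 → 257.3 cm³.
Mass = 257.3 × 1.16, so 298.468 g.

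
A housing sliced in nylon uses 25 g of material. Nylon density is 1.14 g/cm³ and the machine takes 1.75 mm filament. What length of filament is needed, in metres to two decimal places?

9.12 m

Extruded volume: 25/1.14 = 21.9298 cm³ (21929.8 mm³).
A = π r² = π × 0.875² = 2.4053 mm².
Length = 21929.8 / 2.4053 = 9117.28 mm = 9.12 m.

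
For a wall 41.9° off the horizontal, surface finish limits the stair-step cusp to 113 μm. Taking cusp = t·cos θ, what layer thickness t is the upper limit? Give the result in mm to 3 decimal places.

t = h_c / cos θ = 0.113 / 0.7443 = 0.152 mm.

0.152 mm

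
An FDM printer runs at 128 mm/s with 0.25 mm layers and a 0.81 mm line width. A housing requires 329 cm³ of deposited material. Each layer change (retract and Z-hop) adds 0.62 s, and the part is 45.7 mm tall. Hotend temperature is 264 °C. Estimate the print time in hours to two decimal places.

3.56 hours

Line area = 0.25 × 0.81, so 0.2025 mm².
Path length: 329000 mm³ / 0.2025 mm² → 1624691.4 mm.
Time extruding = 1624691.4 / 128 = 12692.9 s.
Number of layers: 45.7 / 0.25 → 183 (rounded up).
Layer-change overhead = 183 × 0.62 = 113.46 s.
Total = 12692.9 + 113.46 = 12806.36 s = 3.56 hours.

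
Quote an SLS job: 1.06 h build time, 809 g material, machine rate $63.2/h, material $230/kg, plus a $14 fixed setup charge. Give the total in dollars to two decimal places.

Time charge: 63.2 × 1.06 → $66.992.
Material charge: 230 × 809/1000 → $186.07.
Total = 66.992 + 186.07 + 14 = 267.062 ≈ $267.06.

$267.06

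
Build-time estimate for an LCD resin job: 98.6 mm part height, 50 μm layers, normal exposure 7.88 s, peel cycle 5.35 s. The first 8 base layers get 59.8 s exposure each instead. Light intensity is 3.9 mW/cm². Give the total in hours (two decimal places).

7.36 hours

Number of layers: 98.6 / 0.05 → 1972 (rounded up).
Base layers = 8 × (59.8 + 5.35), so 521.2 s.
Regular layers = 1964 × (7.88 + 5.35), so 25983.72 s.
Total = 521.2 + 25983.72 = 26504.92 s = 7.36 hours.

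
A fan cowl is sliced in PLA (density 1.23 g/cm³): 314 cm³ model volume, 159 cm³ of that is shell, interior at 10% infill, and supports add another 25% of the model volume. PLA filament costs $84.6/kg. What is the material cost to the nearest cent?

Volume inside the shell = 314 − 159 = 155 cm³.
Deposited infill = 0.10 × 155, so 15.5 cm³.
Support: 0.25 × 314 → 78.5 cm³.
Total extruded: 159 + 15.5 + 78.5 → 253 cm³.
Mass = 253 × 1.23 = 311.19 g.
At $84.6/kg: 311.19/1000 × 84.6 = $26.33.

$26.33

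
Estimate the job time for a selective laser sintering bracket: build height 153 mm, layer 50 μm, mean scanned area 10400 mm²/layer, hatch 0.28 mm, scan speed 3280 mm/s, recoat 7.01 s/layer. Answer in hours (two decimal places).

15.58 hours

Number of layers: 153 / 0.05 → 3060 (rounded up).
Per-layer scan distance: 10400 / 0.28 → 37142.9 mm.
Scan time per layer = 37142.9 / 3280, so 11.3241 s.
Per-layer time = 11.3241 + 7.01, so 18.3341 s.
Total: 3060 × 18.3341 s = 56102.346 s → 15.58 hours.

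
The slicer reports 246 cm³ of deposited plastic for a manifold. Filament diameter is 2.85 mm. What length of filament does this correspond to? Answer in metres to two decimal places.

A = π r² = π × 1.425² = 6.3794 mm².
L = 246000 mm³ / 6.3794 mm² = 38561.62 mm, i.e. 38.56 m.

38.56 m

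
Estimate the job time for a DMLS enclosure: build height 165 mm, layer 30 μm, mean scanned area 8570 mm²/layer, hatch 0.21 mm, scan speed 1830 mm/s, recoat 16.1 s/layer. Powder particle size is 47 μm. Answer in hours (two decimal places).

58.67 hours

Layers = ⌈165/0.03⌉ = 5500.
Per-layer scan distance = 8570 / 0.21 = 40809.5 mm.
Laser time per layer = 40809.5 / 1830 = 22.3003 s.
Layer cycle = 22.3003 + 16.1, so 38.4003 s.
5500 layers × 38.4003 s/layer = 211201.65 s, i.e. 58.67 hours.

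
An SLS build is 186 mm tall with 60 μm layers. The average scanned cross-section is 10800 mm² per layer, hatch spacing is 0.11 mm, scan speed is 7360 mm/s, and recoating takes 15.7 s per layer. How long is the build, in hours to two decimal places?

25.01 hours

Layers = ⌈186/0.06⌉ = 3100.
Per-layer scan distance: 10800 / 0.11 → 98181.8 mm.
Scan time per layer: 98181.8 / 7360 → 13.3399 s.
Time per layer = 13.3399 + 15.7, so 29.0399 s.
Total: 3100 × 29.0399 s = 90023.69 s → 25.01 hours.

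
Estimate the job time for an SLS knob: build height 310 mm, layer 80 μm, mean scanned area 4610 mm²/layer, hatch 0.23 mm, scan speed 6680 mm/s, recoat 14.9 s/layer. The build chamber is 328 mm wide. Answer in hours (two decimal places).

Layers = ⌈310/0.08⌉ = 3875.
Scan path per layer = 4610 / 0.23, so 20043.5 mm.
Laser time per layer: 20043.5 / 6680 → 3.0005 s.
Time per layer: 3.0005 + 14.9 → 17.9005 s.
3875 layers × 17.9005 s/layer = 69364.4375 s, i.e. 19.27 hours.

19.27 hours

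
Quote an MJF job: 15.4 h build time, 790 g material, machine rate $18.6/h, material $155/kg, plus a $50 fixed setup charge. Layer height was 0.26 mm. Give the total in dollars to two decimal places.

$458.89

Machine cost: 18.6 × 15.4 → $286.44.
Feedstock cost: 155 × 790/1000 → $122.45.
Adding setup: 286.44 + 122.45 + 50 → $458.89.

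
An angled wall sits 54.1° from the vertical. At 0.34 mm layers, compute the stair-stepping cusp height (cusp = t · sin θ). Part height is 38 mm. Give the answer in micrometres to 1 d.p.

sin(54.1°) = 0.8100, so cusp = 0.34 × 0.8100 = 0.2754 mm → 275.4 μm.

275.4 μm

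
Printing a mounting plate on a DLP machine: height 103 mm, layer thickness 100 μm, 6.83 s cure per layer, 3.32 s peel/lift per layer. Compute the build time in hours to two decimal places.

Layer count = ceil(103 / 0.1) = 1030.
Each layer takes = 6.83 + 3.32 = 10.15 s.
Build time: 1030 × 10.15 s = 10454.5 s, i.e. 2.90 hours.

2.90 hours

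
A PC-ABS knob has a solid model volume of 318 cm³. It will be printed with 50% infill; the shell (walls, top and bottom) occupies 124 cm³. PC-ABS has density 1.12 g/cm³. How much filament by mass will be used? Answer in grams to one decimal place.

247.5 g

Volume inside the shell = 318 − 124 = 194 cm³.
Infill deposited = 0.50 × 194 = 97 cm³.
Total printed volume = 124 + 97, so 221 cm³.
Mass = 221 × 1.12, so 247.52 g.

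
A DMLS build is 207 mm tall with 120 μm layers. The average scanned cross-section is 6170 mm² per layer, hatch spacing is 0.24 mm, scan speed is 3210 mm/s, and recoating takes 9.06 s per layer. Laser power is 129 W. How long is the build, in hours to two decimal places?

8.18 hours

Layer count = ceil(207 / 0.12) = 1725.
Hatch length per layer = 6170 / 0.24, so 25708.3 mm.
Per-layer scan time: 25708.3 / 3210 → 8.0088 s.
Layer cycle = 8.0088 + 9.06 = 17.0688 s.
1725 layers × 17.0688 s/layer = 29443.68 s, i.e. 8.18 hours.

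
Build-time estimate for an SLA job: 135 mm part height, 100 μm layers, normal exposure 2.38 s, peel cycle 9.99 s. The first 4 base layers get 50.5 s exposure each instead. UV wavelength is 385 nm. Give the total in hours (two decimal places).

4.69 hours

Layers = ⌈135/0.1⌉ = 1350.
Base layers: 4 × (50.5 + 9.99) → 241.96 s.
Remaining layers = 1346 × (2.38 + 9.99) = 16650.02 s.
Total = 241.96 + 16650.02 = 16891.98 s = 4.69 hours.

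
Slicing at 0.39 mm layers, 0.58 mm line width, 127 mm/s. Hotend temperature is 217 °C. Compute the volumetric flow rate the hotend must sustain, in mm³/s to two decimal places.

A: 0.39 × 0.58 → 0.2262 mm².
Q = v·A = 127 × 0.2262 = 28.73 mm³/s.

28.73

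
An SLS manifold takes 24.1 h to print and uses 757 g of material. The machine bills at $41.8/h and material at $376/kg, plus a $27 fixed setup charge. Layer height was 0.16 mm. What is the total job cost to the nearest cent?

Machine-time cost: 41.8 × 24.1 → $1007.38.
Feedstock cost = 376 × 757/1000, so $284.632.
Total = 1007.38 + 284.632 + 27 = 1319.012 ≈ $1319.01.

$1319.01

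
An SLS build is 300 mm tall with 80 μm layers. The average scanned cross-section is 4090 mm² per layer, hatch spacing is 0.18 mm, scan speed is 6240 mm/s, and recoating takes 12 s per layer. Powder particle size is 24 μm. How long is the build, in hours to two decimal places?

16.29 hours

Layers = ⌈300/0.08⌉ = 3750.
Scan path per layer = 4090 / 0.18 = 22722.2 mm.
Laser time per layer = 22722.2 / 6240 = 3.6414 s.
Layer cycle = 3.6414 + 12, so 15.6414 s.
3750 layers × 15.6414 s/layer = 58655.25 s, i.e. 16.29 hours.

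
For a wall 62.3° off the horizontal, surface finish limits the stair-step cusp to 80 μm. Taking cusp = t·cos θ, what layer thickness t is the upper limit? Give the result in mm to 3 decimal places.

0.172 mm

t = h_c / cos θ = 0.08 / 0.4648 = 0.172 mm.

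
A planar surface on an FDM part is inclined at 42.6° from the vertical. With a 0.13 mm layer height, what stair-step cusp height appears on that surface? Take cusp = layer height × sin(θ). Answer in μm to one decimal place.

h_c = t·sin θ = 0.13 × 0.6769 = 0.087997 mm (88.0 μm).

88.0 μm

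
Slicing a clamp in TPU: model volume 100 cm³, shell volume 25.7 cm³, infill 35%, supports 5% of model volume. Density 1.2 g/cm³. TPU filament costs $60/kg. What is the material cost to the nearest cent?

$4.08

Interior volume = 100 − 25.7, so 74.3 cm³.
Deposited infill = 0.35 × 74.3, so 26.005 cm³.
Support = 0.05 × 100 = 5 cm³.
Deposited volume = 25.7 + 26.005 + 5 = 56.705 cm³.
Mass: 56.705 × 1.2 → 68.046 g.
At $60/kg: 68.046/1000 × 60 = $4.08.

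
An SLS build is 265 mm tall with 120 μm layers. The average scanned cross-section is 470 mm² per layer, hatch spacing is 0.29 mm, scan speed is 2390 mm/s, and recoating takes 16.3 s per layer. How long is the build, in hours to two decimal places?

10.42 hours

Layers = ⌈265/0.12⌉ = 2209.
Per-layer scan distance: 470 / 0.29 → 1620.7 mm.
Per-layer scan time = 1620.7 / 2390, so 0.6781 s.
Per-layer time = 0.6781 + 16.3 = 16.9781 s.
Total: 2209 × 16.9781 s = 37504.6229 s → 10.42 hours.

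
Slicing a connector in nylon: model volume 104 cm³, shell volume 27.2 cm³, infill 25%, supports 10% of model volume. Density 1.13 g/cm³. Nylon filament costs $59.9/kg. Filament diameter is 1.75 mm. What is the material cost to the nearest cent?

Volume inside the shell = 104 − 27.2 = 76.8 cm³.
Infill volume: 0.25 × 76.8 → 19.2 cm³.
Support = 0.10 × 104, so 10.4 cm³.
Total extruded: 27.2 + 19.2 + 10.4 → 56.8 cm³.
Mass = 56.8 × 1.13 = 64.184 g.
At $59.9/kg: 64.184/1000 × 59.9 = $3.84.

$3.84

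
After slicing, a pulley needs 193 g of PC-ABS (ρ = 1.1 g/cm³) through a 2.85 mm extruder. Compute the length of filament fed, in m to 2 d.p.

27.50 m

Extruded volume: 193/1.1 = 175.4545 cm³ (175454.5 mm³).
Cross-section of 2.85 mm filament: π·(2.85/2)² = 6.3794 mm².
Length = 175454.5 / 6.3794 = 27503.29 mm = 27.50 m.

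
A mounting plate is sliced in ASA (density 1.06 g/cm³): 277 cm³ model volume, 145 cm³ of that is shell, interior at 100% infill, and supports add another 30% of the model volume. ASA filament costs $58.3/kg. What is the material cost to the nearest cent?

$22.25

Interior volume = 277 − 145, so 132 cm³.
Infill volume = 1.00 × 132, so 132 cm³.
Support: 0.30 × 277 → 83.1 cm³.
Deposited volume = 145 + 132 + 83.1 = 360.1 cm³.
Mass = 360.1 × 1.06 = 381.706 g.
At $58.3/kg: 381.706/1000 × 58.3 = $22.25.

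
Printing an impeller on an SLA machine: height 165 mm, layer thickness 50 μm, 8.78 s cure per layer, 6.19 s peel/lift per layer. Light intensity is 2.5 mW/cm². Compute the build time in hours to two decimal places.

13.72 hours

Layer count = ceil(165 / 0.05) = 3300.
Per-layer time: 8.78 + 6.19 → 14.97 s.
Total = 3300 × 14.97 = 49401 s = 13.72 hours.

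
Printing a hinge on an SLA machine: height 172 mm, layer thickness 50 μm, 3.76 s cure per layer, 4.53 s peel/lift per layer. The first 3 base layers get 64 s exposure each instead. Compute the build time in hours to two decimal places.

7.97 hours

Layers = ⌈172/0.05⌉ = 3440.
Bottom layers = 3 × (64 + 4.53) = 205.59 s.
Remaining layers = 3437 × (3.76 + 4.53) = 28492.73 s.
Sum: 205.59 + 28492.73 = 28698.32 s → 7.97 hours.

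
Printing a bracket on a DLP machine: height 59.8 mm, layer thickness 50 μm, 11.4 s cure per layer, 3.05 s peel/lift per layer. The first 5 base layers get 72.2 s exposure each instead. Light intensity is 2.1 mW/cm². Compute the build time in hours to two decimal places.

Number of layers: 59.8 / 0.05 → 1196 (rounded up).
Burn-in layers = 5 × (72.2 + 3.05) = 376.25 s.
Remaining layers: 1191 × (11.4 + 3.05) → 17209.95 s.
Sum: 376.25 + 17209.95 = 17586.2 s → 4.89 hours.

4.89 hours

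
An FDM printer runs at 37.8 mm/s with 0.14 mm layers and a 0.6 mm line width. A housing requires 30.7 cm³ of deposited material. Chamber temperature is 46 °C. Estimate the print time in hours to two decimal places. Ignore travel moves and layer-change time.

2.69 hours

Line area = 0.14 × 0.6, so 0.084 mm².
Total extruded path = 30700/0.084 = 365476.2 mm.
Print-move time: 365476.2 / 37.8 → 9668.7 s.
Converting: 9668.7 s = 2.69 hours.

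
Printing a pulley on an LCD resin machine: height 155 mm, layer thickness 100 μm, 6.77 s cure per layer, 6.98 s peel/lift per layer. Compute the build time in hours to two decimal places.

Layer count = ceil(155 / 0.1) = 1550.
Each layer takes = 6.77 + 6.98, so 13.75 s.
Total = 1550 × 13.75 = 21312.5 s = 5.92 hours.

5.92 hours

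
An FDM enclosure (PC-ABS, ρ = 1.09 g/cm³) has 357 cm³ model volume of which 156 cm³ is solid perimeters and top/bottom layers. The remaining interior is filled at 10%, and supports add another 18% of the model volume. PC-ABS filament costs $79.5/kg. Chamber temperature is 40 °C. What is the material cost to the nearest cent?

Infill region = 357 − 156 = 201 cm³.
Deposited infill = 0.10 × 201 = 20.1 cm³.
Support = 0.18 × 357, so 64.26 cm³.
Total extruded: 156 + 20.1 + 64.26 → 240.36 cm³.
Mass: 240.36 × 1.09 → 261.9924 g.
Cost = 261.9924 g / 1000 × $79.5/kg = $20.83.

$20.83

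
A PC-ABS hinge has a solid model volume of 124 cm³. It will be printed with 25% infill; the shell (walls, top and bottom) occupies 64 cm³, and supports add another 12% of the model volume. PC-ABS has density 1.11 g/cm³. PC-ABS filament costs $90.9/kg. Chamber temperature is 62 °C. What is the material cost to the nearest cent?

$9.47

Infill region = 124 − 64, so 60 cm³.
Infill deposited = 0.25 × 60 = 15 cm³.
Support = 0.12 × 124 = 14.88 cm³.
Total printed volume: 64 + 15 + 14.88 → 93.88 cm³.
Mass: 93.88 × 1.11 → 104.2068 g.
At $90.9/kg: 104.2068/1000 × 90.9 = $9.47.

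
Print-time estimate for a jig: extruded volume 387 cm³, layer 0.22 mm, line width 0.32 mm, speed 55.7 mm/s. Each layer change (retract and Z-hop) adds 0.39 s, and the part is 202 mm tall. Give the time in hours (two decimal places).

Line area = 0.22 × 0.32 = 0.0704 mm².
Path length: 387000 mm³ / 0.0704 mm² → 5497159.1 mm.
Time extruding: 5497159.1 / 55.7 → 98692.3 s.
Number of layers: 202 / 0.22 → 919 (rounded up).
Non-print overhead = 919 × 0.39, so 358.41 s.
Altogether 98692.3 + 358.41 = 99050.71 s, i.e. 27.51 hours.

27.51 hours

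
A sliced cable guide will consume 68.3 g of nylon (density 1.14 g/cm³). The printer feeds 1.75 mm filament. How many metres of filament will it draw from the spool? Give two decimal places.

24.91 m

Extruded volume: 68.3/1.14 = 59.9123 cm³ (59912.3 mm³).
Cross-section of 1.75 mm filament: π·(1.75/2)² = 2.4053 mm².
Length = 59912.3 / 2.4053 = 24908.45 mm = 24.91 m.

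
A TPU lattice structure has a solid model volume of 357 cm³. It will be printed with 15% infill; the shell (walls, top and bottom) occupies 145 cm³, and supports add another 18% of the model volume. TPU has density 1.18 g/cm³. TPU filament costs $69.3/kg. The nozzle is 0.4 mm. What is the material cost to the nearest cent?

$19.71

Infill region = 357 − 145, so 212 cm³.
Infill volume: 0.15 × 212 → 31.8 cm³.
Support: 0.18 × 357 → 64.26 cm³.
Total printed volume = 145 + 31.8 + 64.26 = 241.06 cm³.
Mass = 241.06 × 1.18, so 284.4508 g.
Cost = 284.4508 g / 1000 × $69.3/kg = $19.71.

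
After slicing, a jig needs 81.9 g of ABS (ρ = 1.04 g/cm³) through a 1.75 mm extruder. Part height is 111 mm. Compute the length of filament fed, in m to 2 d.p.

Extruded volume: 81.9/1.04 = 78.75 cm³ (78750 mm³).
Cross-section of 1.75 mm filament: π·(1.75/2)² = 2.4053 mm².
Length = 78750 / 2.4053 = 32740.2 mm = 32.74 m.

32.74 m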